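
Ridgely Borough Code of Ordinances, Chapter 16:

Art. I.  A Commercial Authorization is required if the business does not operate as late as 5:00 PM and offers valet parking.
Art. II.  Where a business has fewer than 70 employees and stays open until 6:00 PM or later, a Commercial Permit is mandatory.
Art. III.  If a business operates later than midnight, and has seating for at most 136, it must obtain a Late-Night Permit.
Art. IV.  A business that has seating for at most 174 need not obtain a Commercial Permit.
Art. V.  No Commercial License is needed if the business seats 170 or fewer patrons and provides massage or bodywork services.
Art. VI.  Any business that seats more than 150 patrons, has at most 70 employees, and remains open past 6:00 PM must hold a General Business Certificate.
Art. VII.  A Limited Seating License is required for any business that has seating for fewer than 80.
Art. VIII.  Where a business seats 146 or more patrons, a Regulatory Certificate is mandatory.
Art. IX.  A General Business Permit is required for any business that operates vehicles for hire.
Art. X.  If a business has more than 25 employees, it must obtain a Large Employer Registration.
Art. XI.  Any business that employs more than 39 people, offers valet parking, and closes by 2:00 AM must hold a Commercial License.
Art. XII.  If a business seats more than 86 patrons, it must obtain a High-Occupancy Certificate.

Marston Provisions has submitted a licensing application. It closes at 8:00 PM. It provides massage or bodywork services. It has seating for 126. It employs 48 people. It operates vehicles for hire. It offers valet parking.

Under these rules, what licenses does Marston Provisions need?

General Business Permit, High-Occupancy Certificate, Large Employer Registration

Art. I. closes 8:00 PM, after 5:00 PM; offers valet parking → Commercial Authorization not required.
Art. II. employees 48 < 70; closes 8:00 PM, after 6:00 PM → Commercial Permit required.
Art. III. closes 8:00 PM, at/before midnight; seating 126 ≤ 136 → Late-Night Permit not required.
Art. IV. seating 126 ≤ 174 → exempt from Commercial Permit.
Art. V. seating 126 ≤ 170; provides massage or bodywork services → exempt from Commercial License.
Art. VI. seating 126 ≤ 150; employees 48 ≤ 70; closes 8:00 PM, after 6:00 PM → General Business Certificate not required.
Art. VII. seating 126 ≥ 80 → Limited Seating License not required.
Art. VIII. seating 126 < 146 → Regulatory Certificate not required.
Art. IX. operates vehicles for hire → General Business Permit required.
Art. X. employees 48 > 25 → Large Employer Registration required.
Art. XI. employees 48 > 39; offers valet parking; closes 8:00 PM, at/before 2:00 AM → Commercial License required.
Art. XII. seating 126 > 86 → High-Occupancy Certificate required.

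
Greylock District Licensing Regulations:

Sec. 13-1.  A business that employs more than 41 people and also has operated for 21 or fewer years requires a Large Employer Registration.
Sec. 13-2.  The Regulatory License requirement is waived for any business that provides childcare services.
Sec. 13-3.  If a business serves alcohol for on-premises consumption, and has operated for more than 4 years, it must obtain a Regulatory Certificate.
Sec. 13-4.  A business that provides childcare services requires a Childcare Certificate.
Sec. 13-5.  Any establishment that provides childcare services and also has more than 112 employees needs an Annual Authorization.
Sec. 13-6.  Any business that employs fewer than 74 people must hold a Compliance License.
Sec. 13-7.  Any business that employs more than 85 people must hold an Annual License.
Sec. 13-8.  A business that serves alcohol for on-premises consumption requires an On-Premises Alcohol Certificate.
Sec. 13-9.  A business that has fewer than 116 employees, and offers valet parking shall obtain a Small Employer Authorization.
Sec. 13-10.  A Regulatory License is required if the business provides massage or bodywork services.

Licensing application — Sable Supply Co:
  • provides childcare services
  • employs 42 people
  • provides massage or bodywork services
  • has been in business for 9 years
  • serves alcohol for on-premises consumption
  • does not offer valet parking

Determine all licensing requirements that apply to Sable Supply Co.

Childcare Certificate, Compliance License, Large Employer Registration, On-Premises Alcohol Certificate, Regulatory Certificate

Sec. 13-1. employees 42 > 41; years in business 9 ≤ 21 → Large Employer Registration required.
Sec. 13-2. provides childcare services → exempt from Regulatory License.
Sec. 13-3. serves alcohol for on-premises consumption; years in business 9 > 4 → Regulatory Certificate required.
Sec. 13-4. provides childcare services → Childcare Certificate required.
Sec. 13-5. provides childcare services; employees 42 ≤ 112 → Annual Authorization not required.
Sec. 13-6. employees 42 < 74 → Compliance License required.
Sec. 13-7. employees 42 ≤ 85 → Annual License not required.
Sec. 13-8. serves alcohol for on-premises consumption → On-Premises Alcohol Certificate required.
Sec. 13-9. employees 42 < 116; does not offer valet parking → Small Employer Authorization not required.
Sec. 13-10. provides massage or bodywork services → Regulatory License required.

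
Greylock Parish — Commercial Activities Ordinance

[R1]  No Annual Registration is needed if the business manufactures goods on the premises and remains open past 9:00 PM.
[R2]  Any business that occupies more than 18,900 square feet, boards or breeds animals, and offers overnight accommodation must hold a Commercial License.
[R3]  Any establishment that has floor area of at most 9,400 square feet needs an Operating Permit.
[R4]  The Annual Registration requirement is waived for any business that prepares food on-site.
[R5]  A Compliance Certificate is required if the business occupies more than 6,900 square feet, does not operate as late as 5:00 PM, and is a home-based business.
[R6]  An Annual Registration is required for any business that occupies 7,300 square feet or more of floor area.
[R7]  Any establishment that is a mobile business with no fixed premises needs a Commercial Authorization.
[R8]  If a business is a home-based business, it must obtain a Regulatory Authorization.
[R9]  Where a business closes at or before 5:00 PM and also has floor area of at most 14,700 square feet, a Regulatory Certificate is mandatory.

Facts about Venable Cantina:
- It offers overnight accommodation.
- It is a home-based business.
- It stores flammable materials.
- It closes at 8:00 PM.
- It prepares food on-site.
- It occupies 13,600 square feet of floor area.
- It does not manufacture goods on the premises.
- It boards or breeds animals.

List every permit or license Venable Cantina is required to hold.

[R1] does not manufacture goods on the premises; closes 8:00 PM, at/before 9:00 PM → Annual Registration exemption does not apply.
[R2] floor area 13,600 square feet ≤ 18,900 square feet; boards or breeds animals; offers overnight accommodation → Commercial License not required.
[R3] floor area 13,600 square feet > 9,400 square feet → Operating Permit not required.
[R4] prepares food on-site → exempt from Annual Registration.
[R5] floor area 13,600 square feet > 6,900 square feet; closes 8:00 PM, after 5:00 PM; is a home-based business → Compliance Certificate not required.
[R6] floor area 13,600 square feet ≥ 7,300 square feet → Annual Registration required.
[R7] is a home-based business (not: is a mobile business with no fixed premises) → Commercial Authorization not required.
[R8] is a home-based business → Regulatory Authorization required.
[R9] closes 8:00 PM, after 5:00 PM; floor area 13,600 square feet ≤ 14,700 square feet → Regulatory Certificate not required.

Regulatory Authorization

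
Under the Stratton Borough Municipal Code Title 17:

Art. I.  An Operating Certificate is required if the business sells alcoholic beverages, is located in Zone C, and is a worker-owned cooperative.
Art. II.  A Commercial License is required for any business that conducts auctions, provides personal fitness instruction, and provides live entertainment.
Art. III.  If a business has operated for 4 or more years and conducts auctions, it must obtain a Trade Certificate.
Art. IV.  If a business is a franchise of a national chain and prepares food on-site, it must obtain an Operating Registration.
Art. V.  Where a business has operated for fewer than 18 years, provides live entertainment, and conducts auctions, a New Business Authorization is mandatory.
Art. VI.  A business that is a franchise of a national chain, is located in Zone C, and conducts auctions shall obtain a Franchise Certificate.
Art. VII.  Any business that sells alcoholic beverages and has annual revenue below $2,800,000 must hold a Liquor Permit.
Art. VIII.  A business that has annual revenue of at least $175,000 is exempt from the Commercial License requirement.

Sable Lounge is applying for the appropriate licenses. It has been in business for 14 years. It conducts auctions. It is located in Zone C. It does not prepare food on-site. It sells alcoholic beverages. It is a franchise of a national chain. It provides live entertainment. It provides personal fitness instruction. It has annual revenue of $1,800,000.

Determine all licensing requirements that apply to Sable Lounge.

Franchise Certificate, Liquor Permit, New Business Authorization, Trade Certificate

Art. I. sells alcoholic beverages; is located in Zone C; is a franchise of a national chain (not: is a worker-owned cooperative) → Operating Certificate not required.
Art. II. conducts auctions; provides personal fitness instruction; provides live entertainment → Commercial License required.
Art. III. years in business 14 ≥ 4; conducts auctions → Trade Certificate required.
Art. IV. is a franchise of a national chain; does not prepare food on-site → Operating Registration not required.
Art. V. years in business 14 < 18; provides live entertainment; conducts auctions → New Business Authorization required.
Art. VI. is a franchise of a national chain; is located in Zone C; conducts auctions → Franchise Certificate required.
Art. VII. sells alcoholic beverages; revenue $1,800,000 < $2,800,000 → Liquor Permit required.
Art. VIII. revenue $1,800,000 ≥ $175,000 → exempt from Commercial License.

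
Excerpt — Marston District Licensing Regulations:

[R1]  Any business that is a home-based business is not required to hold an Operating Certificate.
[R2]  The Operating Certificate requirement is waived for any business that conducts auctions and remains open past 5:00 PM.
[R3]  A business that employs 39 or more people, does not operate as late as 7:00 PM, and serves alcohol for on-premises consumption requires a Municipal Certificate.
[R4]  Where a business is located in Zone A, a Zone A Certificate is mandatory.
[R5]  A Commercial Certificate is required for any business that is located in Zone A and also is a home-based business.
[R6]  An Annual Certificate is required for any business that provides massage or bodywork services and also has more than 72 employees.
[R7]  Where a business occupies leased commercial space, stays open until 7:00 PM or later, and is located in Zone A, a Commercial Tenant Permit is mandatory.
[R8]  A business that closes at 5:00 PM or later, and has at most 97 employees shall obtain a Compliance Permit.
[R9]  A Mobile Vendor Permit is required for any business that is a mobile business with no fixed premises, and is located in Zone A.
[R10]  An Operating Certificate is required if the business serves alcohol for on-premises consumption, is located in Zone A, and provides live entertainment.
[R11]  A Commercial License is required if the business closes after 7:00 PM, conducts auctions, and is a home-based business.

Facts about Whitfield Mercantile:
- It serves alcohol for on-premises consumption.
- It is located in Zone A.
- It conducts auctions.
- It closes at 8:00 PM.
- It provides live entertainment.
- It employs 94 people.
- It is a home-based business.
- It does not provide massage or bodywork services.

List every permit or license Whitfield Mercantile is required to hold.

Commercial Certificate, Commercial License, Compliance Permit, Zone A Certificate

[R1] is a home-based business → exempt from Operating Certificate.
[R2] conducts auctions; closes 8:00 PM, after 5:00 PM → exempt from Operating Certificate.
[R3] employees 94 ≥ 39; closes 8:00 PM, after 7:00 PM; serves alcohol for on-premises consumption → Municipal Certificate not required.
[R4] is located in Zone A → Zone A Certificate required.
[R5] is located in Zone A; is a home-based business → Commercial Certificate required.
[R6] does not provide massage or bodywork services; employees 94 > 72 → Annual Certificate not required.
[R7] is a home-based business (not: occupies leased commercial space); closes 8:00 PM, after 7:00 PM; is located in Zone A → Commercial Tenant Permit not required.
[R8] closes 8:00 PM, after 5:00 PM; employees 94 ≤ 97 → Compliance Permit required.
[R9] is a home-based business (not: is a mobile business with no fixed premises); is located in Zone A → Mobile Vendor Permit not required.
[R10] serves alcohol for on-premises consumption; is located in Zone A; provides live entertainment → Operating Certificate required.
[R11] closes 8:00 PM, after 7:00 PM; conducts auctions; is a home-based business → Commercial License required.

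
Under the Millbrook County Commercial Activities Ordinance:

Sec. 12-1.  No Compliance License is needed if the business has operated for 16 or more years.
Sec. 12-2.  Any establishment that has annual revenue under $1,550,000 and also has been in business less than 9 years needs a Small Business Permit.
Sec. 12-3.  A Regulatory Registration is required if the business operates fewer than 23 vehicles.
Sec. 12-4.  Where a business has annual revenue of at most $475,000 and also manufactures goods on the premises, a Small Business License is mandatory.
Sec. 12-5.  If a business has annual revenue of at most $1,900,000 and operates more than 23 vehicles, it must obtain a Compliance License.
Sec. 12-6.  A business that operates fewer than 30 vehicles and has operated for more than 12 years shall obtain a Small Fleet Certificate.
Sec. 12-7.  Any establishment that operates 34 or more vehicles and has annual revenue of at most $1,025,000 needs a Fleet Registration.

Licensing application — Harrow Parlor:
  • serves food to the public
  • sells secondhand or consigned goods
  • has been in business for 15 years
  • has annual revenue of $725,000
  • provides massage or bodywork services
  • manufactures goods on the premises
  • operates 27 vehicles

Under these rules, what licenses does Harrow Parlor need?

Compliance License, Small Fleet Certificate

Sec. 12-1. years in business 15 < 16 → Compliance License exemption does not apply.
Sec. 12-2. revenue $725,000 < $1,550,000; years in business 15 ≥ 9 → Small Business Permit not required.
Sec. 12-3. vehicles 27 ≥ 23 → Regulatory Registration not required.
Sec. 12-4. revenue $725,000 > $475,000; manufactures goods on the premises → Small Business License not required.
Sec. 12-5. revenue $725,000 ≤ $1,900,000; vehicles 27 > 23 → Compliance License required.
Sec. 12-6. vehicles 27 < 30; years in business 15 > 12 → Small Fleet Certificate required.
Sec. 12-7. vehicles 27 < 34; revenue $725,000 ≤ $1,025,000 → Fleet Registration not required.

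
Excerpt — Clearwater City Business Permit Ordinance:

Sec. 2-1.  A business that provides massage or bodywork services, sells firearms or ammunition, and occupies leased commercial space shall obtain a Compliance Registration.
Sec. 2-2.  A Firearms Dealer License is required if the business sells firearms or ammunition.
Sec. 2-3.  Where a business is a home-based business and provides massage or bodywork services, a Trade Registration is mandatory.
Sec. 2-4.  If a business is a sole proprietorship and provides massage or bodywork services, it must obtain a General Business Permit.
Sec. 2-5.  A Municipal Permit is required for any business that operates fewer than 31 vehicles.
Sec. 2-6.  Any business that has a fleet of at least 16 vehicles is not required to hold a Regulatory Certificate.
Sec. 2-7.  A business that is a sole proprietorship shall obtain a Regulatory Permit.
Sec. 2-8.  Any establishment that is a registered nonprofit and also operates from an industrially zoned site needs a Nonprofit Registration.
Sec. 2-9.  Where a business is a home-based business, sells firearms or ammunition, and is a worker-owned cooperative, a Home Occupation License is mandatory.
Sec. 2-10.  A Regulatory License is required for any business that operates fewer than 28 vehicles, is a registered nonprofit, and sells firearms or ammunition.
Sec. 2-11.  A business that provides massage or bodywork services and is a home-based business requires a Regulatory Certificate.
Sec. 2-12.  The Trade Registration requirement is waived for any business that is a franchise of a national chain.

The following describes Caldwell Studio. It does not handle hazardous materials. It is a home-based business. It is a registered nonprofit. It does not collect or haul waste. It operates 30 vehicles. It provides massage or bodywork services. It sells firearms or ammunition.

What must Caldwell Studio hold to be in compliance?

Firearms Dealer License, Municipal Permit, Trade Registration

Sec. 2-1. provides massage or bodywork services; sells firearms or ammunition; is a home-based business (not: occupies leased commercial space) → Compliance Registration not required.
Sec. 2-2. sells firearms or ammunition → Firearms Dealer License required.
Sec. 2-3. is a home-based business; provides massage or bodywork services → Trade Registration required.
Sec. 2-4. is a registered nonprofit (not: is a sole proprietorship); provides massage or bodywork services → General Business Permit not required.
Sec. 2-5. vehicles 30 < 31 → Municipal Permit required.
Sec. 2-6. vehicles 30 ≥ 16 → exempt from Regulatory Certificate.
Sec. 2-7. is a registered nonprofit (not: is a sole proprietorship) → Regulatory Permit not required.
Sec. 2-8. is a registered nonprofit; is a home-based business (not: operates from an industrially zoned site) → Nonprofit Registration not required.
Sec. 2-9. is a home-based business; sells firearms or ammunition; is a registered nonprofit (not: is a worker-owned cooperative) → Home Occupation License not required.
Sec. 2-10. vehicles 30 ≥ 28; is a registered nonprofit; sells firearms or ammunition → Regulatory License not required.
Sec. 2-11. provides massage or bodywork services; is a home-based business → Regulatory Certificate required.
Sec. 2-12. is a registered nonprofit (not: is a franchise of a national chain) → Trade Registration exemption does not apply.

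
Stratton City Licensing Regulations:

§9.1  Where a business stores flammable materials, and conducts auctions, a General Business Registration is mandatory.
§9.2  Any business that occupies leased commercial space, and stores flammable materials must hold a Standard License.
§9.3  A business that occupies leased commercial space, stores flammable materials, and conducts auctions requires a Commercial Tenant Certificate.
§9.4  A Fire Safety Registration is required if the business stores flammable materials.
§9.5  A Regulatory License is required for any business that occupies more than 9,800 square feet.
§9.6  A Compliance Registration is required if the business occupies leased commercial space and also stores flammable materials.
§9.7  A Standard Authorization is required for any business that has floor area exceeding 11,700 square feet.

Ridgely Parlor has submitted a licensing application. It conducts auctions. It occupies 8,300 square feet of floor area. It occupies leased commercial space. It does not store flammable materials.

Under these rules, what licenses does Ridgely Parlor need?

§9.1 does not store flammable materials; conducts auctions → General Business Registration not required.
§9.2 occupies leased commercial space; does not store flammable materials → Standard License not required.
§9.3 occupies leased commercial space; does not store flammable materials; conducts auctions → Commercial Tenant Certificate not required.
§9.4 does not store flammable materials → Fire Safety Registration not required.
§9.5 floor area 8,300 square feet ≤ 9,800 square feet → Regulatory License not required.
§9.6 occupies leased commercial space; does not store flammable materials → Compliance Registration not required.
§9.7 floor area 8,300 square feet ≤ 11,700 square feet → Standard Authorization not required.

None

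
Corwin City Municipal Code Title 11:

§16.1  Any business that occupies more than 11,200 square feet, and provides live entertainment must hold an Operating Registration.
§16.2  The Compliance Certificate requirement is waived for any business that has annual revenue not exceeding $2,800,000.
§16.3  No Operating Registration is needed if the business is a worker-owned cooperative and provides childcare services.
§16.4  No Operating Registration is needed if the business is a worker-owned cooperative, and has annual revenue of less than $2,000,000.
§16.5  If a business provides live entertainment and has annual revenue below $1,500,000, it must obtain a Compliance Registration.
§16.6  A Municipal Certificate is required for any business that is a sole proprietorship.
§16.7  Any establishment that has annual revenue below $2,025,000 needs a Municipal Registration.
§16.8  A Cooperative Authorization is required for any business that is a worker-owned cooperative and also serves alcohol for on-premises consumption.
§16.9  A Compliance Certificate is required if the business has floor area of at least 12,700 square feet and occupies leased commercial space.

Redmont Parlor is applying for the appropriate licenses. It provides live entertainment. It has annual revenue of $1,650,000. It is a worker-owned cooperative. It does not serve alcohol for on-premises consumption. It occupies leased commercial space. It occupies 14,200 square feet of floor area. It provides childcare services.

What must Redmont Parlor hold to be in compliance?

§16.1 floor area 14,200 square feet > 11,200 square feet; provides live entertainment → Operating Registration required.
§16.2 revenue $1,650,000 ≤ $2,800,000 → exempt from Compliance Certificate.
§16.3 is a worker-owned cooperative; provides childcare services → exempt from Operating Registration.
§16.4 is a worker-owned cooperative; revenue $1,650,000 < $2,000,000 → exempt from Operating Registration.
§16.5 provides live entertainment; revenue $1,650,000 ≥ $1,500,000 → Compliance Registration not required.
§16.6 is a worker-owned cooperative (not: is a sole proprietorship) → Municipal Certificate not required.
§16.7 revenue $1,650,000 < $2,025,000 → Municipal Registration required.
§16.8 is a worker-owned cooperative; does not serve alcohol for on-premises consumption → Cooperative Authorization not required.
§16.9 floor area 14,200 square feet ≥ 12,700 square feet; occupies leased commercial space → Compliance Certificate required.

Municipal Registration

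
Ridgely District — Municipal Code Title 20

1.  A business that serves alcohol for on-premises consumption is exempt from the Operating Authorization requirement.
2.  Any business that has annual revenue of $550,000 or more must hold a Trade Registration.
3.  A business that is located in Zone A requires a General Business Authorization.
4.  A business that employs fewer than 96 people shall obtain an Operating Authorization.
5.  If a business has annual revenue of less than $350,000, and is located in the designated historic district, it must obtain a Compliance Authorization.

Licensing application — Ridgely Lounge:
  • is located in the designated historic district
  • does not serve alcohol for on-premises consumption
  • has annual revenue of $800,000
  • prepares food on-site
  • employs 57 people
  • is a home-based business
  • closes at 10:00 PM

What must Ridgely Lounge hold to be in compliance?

Operating Authorization, Trade Registration

1. does not serve alcohol for on-premises consumption → Operating Authorization exemption does not apply.
2. revenue $800,000 ≥ $550,000 → Trade Registration required.
3. is located in the designated historic district (not: is located in Zone A) → General Business Authorization not required.
4. employees 57 < 96 → Operating Authorization required.
5. revenue $800,000 ≥ $350,000; is located in the designated historic district → Compliance Authorization not required.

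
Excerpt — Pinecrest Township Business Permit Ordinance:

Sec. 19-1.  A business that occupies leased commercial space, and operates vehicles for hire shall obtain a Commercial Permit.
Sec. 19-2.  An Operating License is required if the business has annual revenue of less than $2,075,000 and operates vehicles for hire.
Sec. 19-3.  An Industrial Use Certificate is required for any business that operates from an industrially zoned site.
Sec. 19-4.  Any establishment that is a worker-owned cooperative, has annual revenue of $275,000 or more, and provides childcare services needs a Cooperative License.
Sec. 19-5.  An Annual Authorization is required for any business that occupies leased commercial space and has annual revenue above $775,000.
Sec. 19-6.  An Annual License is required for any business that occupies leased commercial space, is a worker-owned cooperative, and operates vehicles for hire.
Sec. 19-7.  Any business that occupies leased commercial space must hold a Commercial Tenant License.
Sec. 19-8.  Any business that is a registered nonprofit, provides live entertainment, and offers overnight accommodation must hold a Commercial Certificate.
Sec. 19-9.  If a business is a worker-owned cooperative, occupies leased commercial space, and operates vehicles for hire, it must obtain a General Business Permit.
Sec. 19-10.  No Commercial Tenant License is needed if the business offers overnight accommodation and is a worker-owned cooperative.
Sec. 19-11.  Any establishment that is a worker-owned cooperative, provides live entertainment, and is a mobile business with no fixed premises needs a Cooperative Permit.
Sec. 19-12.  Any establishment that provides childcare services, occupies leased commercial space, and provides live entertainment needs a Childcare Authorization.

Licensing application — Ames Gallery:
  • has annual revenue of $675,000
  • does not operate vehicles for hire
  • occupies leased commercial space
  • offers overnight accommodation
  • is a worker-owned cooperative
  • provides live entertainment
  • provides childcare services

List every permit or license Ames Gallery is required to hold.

Childcare Authorization, Cooperative License

Sec. 19-1. occupies leased commercial space; does not operate vehicles for hire → Commercial Permit not required.
Sec. 19-2. revenue $675,000 < $2,075,000; does not operate vehicles for hire → Operating License not required.
Sec. 19-3. occupies leased commercial space (not: operates from an industrially zoned site) → Industrial Use Certificate not required.
Sec. 19-4. is a worker-owned cooperative; revenue $675,000 ≥ $275,000; provides childcare services → Cooperative License required.
Sec. 19-5. occupies leased commercial space; revenue $675,000 ≤ $775,000 → Annual Authorization not required.
Sec. 19-6. occupies leased commercial space; is a worker-owned cooperative; does not operate vehicles for hire → Annual License not required.
Sec. 19-7. occupies leased commercial space → Commercial Tenant License required.
Sec. 19-8. is a worker-owned cooperative (not: is a registered nonprofit); provides live entertainment; offers overnight accommodation → Commercial Certificate not required.
Sec. 19-9. is a worker-owned cooperative; occupies leased commercial space; does not operate vehicles for hire → General Business Permit not required.
Sec. 19-10. offers overnight accommodation; is a worker-owned cooperative → exempt from Commercial Tenant License.
Sec. 19-11. is a worker-owned cooperative; provides live entertainment; occupies leased commercial space (not: is a mobile business with no fixed premises) → Cooperative Permit not required.
Sec. 19-12. provides childcare services; occupies leased commercial space; provides live entertainment → Childcare Authorization required.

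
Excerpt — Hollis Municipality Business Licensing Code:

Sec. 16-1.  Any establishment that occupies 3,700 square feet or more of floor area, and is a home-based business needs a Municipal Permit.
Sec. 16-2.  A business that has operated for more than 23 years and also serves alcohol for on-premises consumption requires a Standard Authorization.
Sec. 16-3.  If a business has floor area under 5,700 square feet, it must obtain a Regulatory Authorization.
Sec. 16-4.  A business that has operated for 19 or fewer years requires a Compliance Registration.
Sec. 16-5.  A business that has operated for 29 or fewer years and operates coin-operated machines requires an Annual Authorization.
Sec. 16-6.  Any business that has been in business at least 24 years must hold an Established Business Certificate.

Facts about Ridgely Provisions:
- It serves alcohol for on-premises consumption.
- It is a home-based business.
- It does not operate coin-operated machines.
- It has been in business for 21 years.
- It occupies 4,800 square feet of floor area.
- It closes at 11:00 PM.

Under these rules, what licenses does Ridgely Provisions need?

Sec. 16-1. floor area 4,800 square feet ≥ 3,700 square feet; is a home-based business → Municipal Permit required.
Sec. 16-2. years in business 21 ≤ 23; serves alcohol for on-premises consumption → Standard Authorization not required.
Sec. 16-3. floor area 4,800 square feet < 5,700 square feet → Regulatory Authorization required.
Sec. 16-4. years in business 21 > 19 → Compliance Registration not required.
Sec. 16-5. years in business 21 ≤ 29; does not operate coin-operated machines → Annual Authorization not required.
Sec. 16-6. years in business 21 < 24 → Established Business Certificate not required.

Municipal Permit, Regulatory Authorization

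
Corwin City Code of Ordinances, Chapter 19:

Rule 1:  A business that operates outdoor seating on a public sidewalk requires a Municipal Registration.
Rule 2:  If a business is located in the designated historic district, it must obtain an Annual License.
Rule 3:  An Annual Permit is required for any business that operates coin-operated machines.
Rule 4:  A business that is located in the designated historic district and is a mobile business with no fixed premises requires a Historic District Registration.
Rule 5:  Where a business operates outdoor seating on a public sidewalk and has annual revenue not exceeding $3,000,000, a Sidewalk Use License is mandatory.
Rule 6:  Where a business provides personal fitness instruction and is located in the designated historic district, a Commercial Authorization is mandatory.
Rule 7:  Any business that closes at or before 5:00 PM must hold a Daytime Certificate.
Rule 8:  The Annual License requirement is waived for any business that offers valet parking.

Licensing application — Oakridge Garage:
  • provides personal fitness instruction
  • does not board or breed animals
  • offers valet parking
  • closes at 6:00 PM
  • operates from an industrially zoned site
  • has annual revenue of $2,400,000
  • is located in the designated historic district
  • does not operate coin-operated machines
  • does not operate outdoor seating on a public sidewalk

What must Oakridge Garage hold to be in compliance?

Rule 1: does not operate outdoor seating on a public sidewalk → Municipal Registration not required.
Rule 2: is located in the designated historic district → Annual License required.
Rule 3: does not operate coin-operated machines → Annual Permit not required.
Rule 4: is located in the designated historic district; operates from an industrially zoned site (not: is a mobile business with no fixed premises) → Historic District Registration not required.
Rule 5: does not operate outdoor seating on a public sidewalk; revenue $2,400,000 ≤ $3,000,000 → Sidewalk Use License not required.
Rule 6: provides personal fitness instruction; is located in the designated historic district → Commercial Authorization required.
Rule 7: closes 6:00 PM, after 5:00 PM → Daytime Certificate not required.
Rule 8: offers valet parking → exempt from Annual License.

Commercial Authorization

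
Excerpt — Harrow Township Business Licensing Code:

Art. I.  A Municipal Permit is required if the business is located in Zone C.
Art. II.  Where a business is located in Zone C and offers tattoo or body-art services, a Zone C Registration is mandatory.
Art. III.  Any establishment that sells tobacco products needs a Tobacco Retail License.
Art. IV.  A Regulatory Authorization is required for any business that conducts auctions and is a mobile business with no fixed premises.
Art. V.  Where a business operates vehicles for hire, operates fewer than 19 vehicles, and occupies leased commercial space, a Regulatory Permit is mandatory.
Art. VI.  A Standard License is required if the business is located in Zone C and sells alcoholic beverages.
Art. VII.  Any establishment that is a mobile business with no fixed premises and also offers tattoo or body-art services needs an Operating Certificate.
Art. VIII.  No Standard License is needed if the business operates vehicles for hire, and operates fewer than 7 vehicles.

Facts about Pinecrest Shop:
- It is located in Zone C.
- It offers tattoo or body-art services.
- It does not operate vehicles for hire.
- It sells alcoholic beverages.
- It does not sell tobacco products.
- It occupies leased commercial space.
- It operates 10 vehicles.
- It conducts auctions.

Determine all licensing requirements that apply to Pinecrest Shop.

Municipal Permit, Standard License, Zone C Registration

Art. I. is located in Zone C → Municipal Permit required.
Art. II. is located in Zone C; offers tattoo or body-art services → Zone C Registration required.
Art. III. does not sell tobacco products → Tobacco Retail License not required.
Art. IV. conducts auctions; occupies leased commercial space (not: is a mobile business with no fixed premises) → Regulatory Authorization not required.
Art. V. does not operate vehicles for hire; vehicles 10 < 19; occupies leased commercial space → Regulatory Permit not required.
Art. VI. is located in Zone C; sells alcoholic beverages → Standard License required.
Art. VII. occupies leased commercial space (not: is a mobile business with no fixed premises); offers tattoo or body-art services → Operating Certificate not required.
Art. VIII. does not operate vehicles for hire; vehicles 10 ≥ 7 → Standard License exemption does not apply.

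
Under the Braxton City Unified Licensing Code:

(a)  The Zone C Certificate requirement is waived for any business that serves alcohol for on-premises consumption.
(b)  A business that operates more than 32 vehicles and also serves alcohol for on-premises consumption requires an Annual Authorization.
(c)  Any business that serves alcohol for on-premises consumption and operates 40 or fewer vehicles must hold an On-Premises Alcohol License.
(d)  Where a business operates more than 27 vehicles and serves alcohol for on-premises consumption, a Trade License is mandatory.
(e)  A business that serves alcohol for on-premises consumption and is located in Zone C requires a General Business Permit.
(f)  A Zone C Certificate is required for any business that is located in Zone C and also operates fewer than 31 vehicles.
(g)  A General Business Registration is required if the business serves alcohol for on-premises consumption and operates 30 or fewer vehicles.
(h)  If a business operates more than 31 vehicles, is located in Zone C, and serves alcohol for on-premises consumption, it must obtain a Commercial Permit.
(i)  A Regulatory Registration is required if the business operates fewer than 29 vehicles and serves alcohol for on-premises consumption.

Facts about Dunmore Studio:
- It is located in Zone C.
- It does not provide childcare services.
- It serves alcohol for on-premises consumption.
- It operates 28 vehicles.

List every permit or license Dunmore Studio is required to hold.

(a) serves alcohol for on-premises consumption → exempt from Zone C Certificate.
(b) vehicles 28 ≤ 32; serves alcohol for on-premises consumption → Annual Authorization not required.
(c) serves alcohol for on-premises consumption; vehicles 28 ≤ 40 → On-Premises Alcohol License required.
(d) vehicles 28 > 27; serves alcohol for on-premises consumption → Trade License required.
(e) serves alcohol for on-premises consumption; is located in Zone C → General Business Permit required.
(f) is located in Zone C; vehicles 28 < 31 → Zone C Certificate required.
(g) serves alcohol for on-premises consumption; vehicles 28 ≤ 30 → General Business Registration required.
(h) vehicles 28 ≤ 31; is located in Zone C; serves alcohol for on-premises consumption → Commercial Permit not required.
(i) vehicles 28 < 29; serves alcohol for on-premises consumption → Regulatory Registration required.

General Business Permit, General Business Registration, On-Premises Alcohol License, Regulatory Registration, Trade License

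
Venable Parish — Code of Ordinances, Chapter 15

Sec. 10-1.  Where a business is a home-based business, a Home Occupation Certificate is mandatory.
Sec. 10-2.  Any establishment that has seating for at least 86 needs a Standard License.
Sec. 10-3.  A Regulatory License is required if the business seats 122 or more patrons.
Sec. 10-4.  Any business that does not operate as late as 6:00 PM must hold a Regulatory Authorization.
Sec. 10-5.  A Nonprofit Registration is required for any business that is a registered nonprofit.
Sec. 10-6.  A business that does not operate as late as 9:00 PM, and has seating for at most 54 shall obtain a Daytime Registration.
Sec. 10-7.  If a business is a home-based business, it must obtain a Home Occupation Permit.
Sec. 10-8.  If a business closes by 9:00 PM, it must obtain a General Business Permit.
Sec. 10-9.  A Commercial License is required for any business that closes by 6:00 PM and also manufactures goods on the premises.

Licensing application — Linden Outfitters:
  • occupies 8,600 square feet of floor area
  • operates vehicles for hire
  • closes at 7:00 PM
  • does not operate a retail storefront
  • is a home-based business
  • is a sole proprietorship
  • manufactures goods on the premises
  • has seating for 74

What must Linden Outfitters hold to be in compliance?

General Business Permit, Home Occupation Certificate, Home Occupation Permit

Sec. 10-1. is a home-based business → Home Occupation Certificate required.
Sec. 10-2. seating 74 < 86 → Standard License not required.
Sec. 10-3. seating 74 < 122 → Regulatory License not required.
Sec. 10-4. closes 7:00 PM, after 6:00 PM → Regulatory Authorization not required.
Sec. 10-5. is a sole proprietorship (not: is a registered nonprofit) → Nonprofit Registration not required.
Sec. 10-6. closes 7:00 PM, at/before 9:00 PM; seating 74 > 54 → Daytime Registration not required.
Sec. 10-7. is a home-based business → Home Occupation Permit required.
Sec. 10-8. closes 7:00 PM, at/before 9:00 PM → General Business Permit required.
Sec. 10-9. closes 7:00 PM, after 6:00 PM; manufactures goods on the premises → Commercial License not required.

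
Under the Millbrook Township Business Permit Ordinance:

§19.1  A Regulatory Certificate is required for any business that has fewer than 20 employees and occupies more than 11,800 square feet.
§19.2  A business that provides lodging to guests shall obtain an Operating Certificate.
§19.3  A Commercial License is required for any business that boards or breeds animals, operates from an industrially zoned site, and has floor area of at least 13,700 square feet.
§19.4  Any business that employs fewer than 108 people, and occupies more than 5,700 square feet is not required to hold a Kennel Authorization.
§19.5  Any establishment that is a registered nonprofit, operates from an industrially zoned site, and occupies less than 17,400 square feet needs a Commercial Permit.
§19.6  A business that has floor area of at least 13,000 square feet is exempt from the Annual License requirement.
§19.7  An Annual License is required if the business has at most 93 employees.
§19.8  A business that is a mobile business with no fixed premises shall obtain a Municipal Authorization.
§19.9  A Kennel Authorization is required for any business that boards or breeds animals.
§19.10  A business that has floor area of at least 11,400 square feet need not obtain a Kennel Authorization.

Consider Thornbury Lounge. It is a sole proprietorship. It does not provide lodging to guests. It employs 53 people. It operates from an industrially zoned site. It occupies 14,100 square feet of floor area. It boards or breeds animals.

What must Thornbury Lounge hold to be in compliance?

§19.1 employees 53 ≥ 20; floor area 14,100 square feet > 11,800 square feet → Regulatory Certificate not required.
§19.2 does not provide lodging to guests → Operating Certificate not required.
§19.3 boards or breeds animals; operates from an industrially zoned site; floor area 14,100 square feet ≥ 13,700 square feet → Commercial License required.
§19.4 employees 53 < 108; floor area 14,100 square feet > 5,700 square feet → exempt from Kennel Authorization.
§19.5 is a sole proprietorship (not: is a registered nonprofit); operates from an industrially zoned site; floor area 14,100 square feet < 17,400 square feet → Commercial Permit not required.
§19.6 floor area 14,100 square feet ≥ 13,000 square feet → exempt from Annual License.
§19.7 employees 53 ≤ 93 → Annual License required.
§19.8 operates from an industrially zoned site (not: is a mobile business with no fixed premises) → Municipal Authorization not required.
§19.9 boards or breeds animals → Kennel Authorization required.
§19.10 floor area 14,100 square feet ≥ 11,400 square feet → exempt from Kennel Authorization.

Commercial License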